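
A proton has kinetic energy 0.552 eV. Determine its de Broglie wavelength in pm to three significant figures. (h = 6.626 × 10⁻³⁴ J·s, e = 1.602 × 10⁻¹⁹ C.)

KE = 0.552 eV = 8.843 × 10⁻²⁰ J.
p = √(2mKE) = √(2 × 1.673 × 10⁻²⁷ × 8.843 × 10⁻²⁰) = 1.720 × 10⁻²³ kg·m/s.
λ = h/p = 6.626 × 10⁻³⁴ / 1.720 × 10⁻²³ = 3.85 × 10⁻¹¹ m = 38.5 pm.

λ = 38.5 pm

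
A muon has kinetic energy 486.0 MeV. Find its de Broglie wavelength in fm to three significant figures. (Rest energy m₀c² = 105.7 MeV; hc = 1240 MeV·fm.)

Total energy E = KE + m₀c² = 486.0 + 105.7 = 591.7 MeV.
(pc)² = E² − (m₀c²)² = (591.7)² − (105.7)² = 3.389 × 10⁵ MeV², so pc = 582.2 MeV.
λ = hc/(pc) = 1240 MeV·fm / 582.2 MeV = 2.13 fm.

λ = 2.13 fm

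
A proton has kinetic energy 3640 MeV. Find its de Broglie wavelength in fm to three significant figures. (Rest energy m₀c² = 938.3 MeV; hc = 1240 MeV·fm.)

λ = 0.277 fm

Total energy E = KE + m₀c² = 3640 + 938.3 = 4578.3 MeV.
(pc)² = E² − (m₀c²)² = (4578.3)² − (938.3)² = 2.008 × 10⁷ MeV², so pc = 4481 MeV.
λ = hc/(pc) = 1240 MeV·fm / 4481 MeV = 0.277 fm.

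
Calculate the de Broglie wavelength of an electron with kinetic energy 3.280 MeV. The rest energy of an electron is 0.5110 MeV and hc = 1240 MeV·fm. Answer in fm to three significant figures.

λ = 330 fm

Total energy E = KE + m₀c² = 3.280 + 0.5110 = 3.7910 MeV.
(pc)² = E² − (m₀c²)² = (3.7910)² − (0.5110)² = 14.11 MeV², so pc = 3.756 MeV.
λ = hc/(pc) = 1240 MeV·fm / 3.756 MeV = 330 fm.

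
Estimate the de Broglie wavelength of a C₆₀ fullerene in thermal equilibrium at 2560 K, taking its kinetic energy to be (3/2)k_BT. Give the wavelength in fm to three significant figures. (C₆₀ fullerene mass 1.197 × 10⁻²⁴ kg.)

KE = (3/2)k_BT = 1.5 × 1.381 × 10⁻²³ × 2560 = 5.303 × 10⁻²⁰ J.
p = √(2mKE) = √(2 × 1.197 × 10⁻²⁴ × 5.303 × 10⁻²⁰) = 3.563 × 10⁻²² kg·m/s.
λ = h/p = 1.86 × 10⁻¹² m = 1860 fm.

λ = 1860 fm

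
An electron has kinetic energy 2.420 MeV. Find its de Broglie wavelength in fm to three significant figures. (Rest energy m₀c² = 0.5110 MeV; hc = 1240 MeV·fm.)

Total energy E = KE + m₀c² = 2.420 + 0.5110 = 2.9310 MeV.
(pc)² = E² − (m₀c²)² = (2.9310)² − (0.5110)² = 8.330 MeV², so pc = 2.886 MeV.
λ = hc/(pc) = 1240 MeV·fm / 2.886 MeV = 430 fm.

λ = 430 fm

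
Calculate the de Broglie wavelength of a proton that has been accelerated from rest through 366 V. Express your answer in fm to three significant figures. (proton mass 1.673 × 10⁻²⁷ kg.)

KE = eV = 1.602 × 10⁻¹⁹ × 366.0 = 5.863 × 10⁻¹⁷ J.
p = √(2mKE) = √(2 × 1.673 × 10⁻²⁷ × 5.863 × 10⁻¹⁷) = 4.429 × 10⁻²² kg·m/s.
λ = h/p = 6.626 × 10⁻³⁴ / 4.429 × 10⁻²² = 1.50 × 10⁻¹² m = 1500 fm.

λ = 1500 fm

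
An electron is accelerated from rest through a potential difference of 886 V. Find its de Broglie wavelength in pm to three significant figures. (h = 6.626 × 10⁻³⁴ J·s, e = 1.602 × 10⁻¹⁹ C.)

KE = eV = 1.602 × 10⁻¹⁹ × 886.0 = 1.419 × 10⁻¹⁶ J.
p = √(2mKE) = √(2 × 9.109 × 10⁻³¹ × 1.419 × 10⁻¹⁶) = 1.608 × 10⁻²³ kg·m/s.
λ = h/p = 6.626 × 10⁻³⁴ / 1.608 × 10⁻²³ = 4.12 × 10⁻¹¹ m = 41.2 pm.

λ = 41.2 pm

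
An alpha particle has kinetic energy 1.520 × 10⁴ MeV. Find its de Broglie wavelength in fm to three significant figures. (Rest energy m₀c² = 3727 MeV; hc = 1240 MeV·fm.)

λ = 0.0668 fm

Total energy E = KE + m₀c² = 1.520 × 10⁴ + 3727 = 18927 MeV.
(pc)² = E² − (m₀c²)² = (18927)² − (3727)² = 3.443 × 10⁸ MeV², so pc = 1.856 × 10⁴ MeV.
λ = hc/(pc) = 1240 MeV·fm / 1.856 × 10⁴ MeV = 0.0668 fm.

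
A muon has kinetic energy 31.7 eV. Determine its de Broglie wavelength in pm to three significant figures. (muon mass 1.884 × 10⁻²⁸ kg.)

KE = 31.7 eV = 5.078 × 10⁻¹⁸ J.
p = √(2mKE) = √(2 × 1.884 × 10⁻²⁸ × 5.078 × 10⁻¹⁸) = 4.374 × 10⁻²³ kg·m/s.
λ = h/p = 6.626 × 10⁻³⁴ / 4.374 × 10⁻²³ = 1.51 × 10⁻¹¹ m = 15.1 pm.

λ = 15.1 pm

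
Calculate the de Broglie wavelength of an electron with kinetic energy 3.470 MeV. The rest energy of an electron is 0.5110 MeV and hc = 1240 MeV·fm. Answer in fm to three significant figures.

λ = 314 fm

Total energy E = KE + m₀c² = 3.470 + 0.5110 = 3.9810 MeV.
(pc)² = E² − (m₀c²)² = (3.9810)² − (0.5110)² = 15.59 MeV², so pc = 3.948 MeV.
λ = hc/(pc) = 1240 MeV·fm / 3.948 MeV = 314 fm.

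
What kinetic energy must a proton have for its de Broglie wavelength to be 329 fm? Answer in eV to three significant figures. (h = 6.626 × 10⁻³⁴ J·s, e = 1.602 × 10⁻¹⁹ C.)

p = h/λ = 6.626 × 10⁻³⁴ / 3.290 × 10⁻¹³ = 2.014 × 10⁻²¹ kg·m/s.
KE = p²/(2m) = (2.014 × 10⁻²¹)² / (2 × 1.673 × 10⁻²⁷) = 1.212 × 10⁻¹⁵ J = 7570 eV.

KE = 7570 eV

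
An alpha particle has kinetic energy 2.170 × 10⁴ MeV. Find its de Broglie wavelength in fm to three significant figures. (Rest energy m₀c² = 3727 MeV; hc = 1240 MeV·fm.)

Total energy E = KE + m₀c² = 2.170 × 10⁴ + 3727 = 25427 MeV.
(pc)² = E² − (m₀c²)² = (25427)² − (3727)² = 6.326 × 10⁸ MeV², so pc = 2.515 × 10⁴ MeV.
λ = hc/(pc) = 1240 MeV·fm / 2.515 × 10⁴ MeV = 0.0493 fm.

λ = 0.0493 fm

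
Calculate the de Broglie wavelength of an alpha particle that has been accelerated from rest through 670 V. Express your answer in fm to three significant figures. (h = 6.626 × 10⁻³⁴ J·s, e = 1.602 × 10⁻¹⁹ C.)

KE = 2eV = 2 × 1.602 × 10⁻¹⁹ × 670.0 = 2.147 × 10⁻¹⁶ J.
p = √(2mKE) = √(2 × 6.645 × 10⁻²⁷ × 2.147 × 10⁻¹⁶) = 1.689 × 10⁻²¹ kg·m/s.
λ = h/p = 6.626 × 10⁻³⁴ / 1.689 × 10⁻²¹ = 3.92 × 10⁻¹³ m = 392 fm.

λ = 392 fm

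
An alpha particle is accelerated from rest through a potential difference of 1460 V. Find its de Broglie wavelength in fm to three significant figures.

λ = 266 fm

KE = 2eV = 2 × 1.602 × 10⁻¹⁹ × 1460 = 4.678 × 10⁻¹⁶ J.
p = √(2mKE) = √(2 × 6.645 × 10⁻²⁷ × 4.678 × 10⁻¹⁶) = 2.493 × 10⁻²¹ kg·m/s.
λ = h/p = 6.626 × 10⁻³⁴ / 2.493 × 10⁻²¹ = 2.66 × 10⁻¹³ m = 266 fm.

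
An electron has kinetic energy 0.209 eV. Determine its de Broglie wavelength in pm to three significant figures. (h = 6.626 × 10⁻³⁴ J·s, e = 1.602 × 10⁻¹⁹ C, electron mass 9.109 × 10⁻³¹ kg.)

λ = 2680 pm

KE = 0.209 eV = 3.348 × 10⁻²⁰ J.
p = √(2mKE) = √(2 × 9.109 × 10⁻³¹ × 3.348 × 10⁻²⁰) = 2.470 × 10⁻²⁵ kg·m/s.
λ = h/p = 6.626 × 10⁻³⁴ / 2.470 × 10⁻²⁵ = 2.68 × 10⁻⁹ m = 2680 pm.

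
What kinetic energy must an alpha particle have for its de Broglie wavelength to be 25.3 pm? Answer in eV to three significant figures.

KE = 0.322 eV

p = h/λ = 6.626 × 10⁻³⁴ / 2.530 × 10⁻¹¹ = 2.619 × 10⁻²³ kg·m/s.
KE = p²/(2m) = (2.619 × 10⁻²³)² / (2 × 6.645 × 10⁻²⁷) = 5.161 × 10⁻²⁰ J = 0.322 eV.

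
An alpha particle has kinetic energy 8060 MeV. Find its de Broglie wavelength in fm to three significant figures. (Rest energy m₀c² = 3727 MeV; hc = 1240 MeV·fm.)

λ = 0.111 fm

Total energy E = KE + m₀c² = 8060 + 3727 = 11787 MeV.
(pc)² = E² − (m₀c²)² = (11787)² − (3727)² = 1.250 × 10⁸ MeV², so pc = 1.118 × 10⁴ MeV.
λ = hc/(pc) = 1240 MeV·fm / 1.118 × 10⁴ MeV = 0.111 fm.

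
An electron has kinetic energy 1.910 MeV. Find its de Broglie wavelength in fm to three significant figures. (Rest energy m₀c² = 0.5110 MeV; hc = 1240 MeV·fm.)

Total energy E = KE + m₀c² = 1.910 + 0.5110 = 2.4210 MeV.
(pc)² = E² − (m₀c²)² = (2.4210)² − (0.5110)² = 5.600 MeV², so pc = 2.366 MeV.
λ = hc/(pc) = 1240 MeV·fm / 2.366 MeV = 524 fm.

λ = 524 fm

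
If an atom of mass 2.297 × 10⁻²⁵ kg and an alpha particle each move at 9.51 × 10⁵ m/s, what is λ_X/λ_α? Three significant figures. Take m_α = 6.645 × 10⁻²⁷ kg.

At fixed v, p = mv so λ = h/(mv) ∝ 1/m.
λ_X/λ_α = m_α/m_X = 6.645 × 10⁻²⁷/2.297 × 10⁻²⁵ = 0.0289.

λ_X/λ_α = 0.0289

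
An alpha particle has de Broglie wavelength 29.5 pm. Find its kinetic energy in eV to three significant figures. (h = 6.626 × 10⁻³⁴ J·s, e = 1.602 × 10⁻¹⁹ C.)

KE = 0.237 eV

p = h/λ = 6.626 × 10⁻³⁴ / 2.950 × 10⁻¹¹ = 2.246 × 10⁻²³ kg·m/s.
KE = p²/(2m) = (2.246 × 10⁻²³)² / (2 × 6.645 × 10⁻²⁷) = 3.796 × 10⁻²⁰ J = 0.237 eV.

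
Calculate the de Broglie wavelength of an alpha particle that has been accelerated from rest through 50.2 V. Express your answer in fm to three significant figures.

KE = 2eV = 2 × 1.602 × 10⁻¹⁹ × 50.20 = 1.608 × 10⁻¹⁷ J.
p = √(2mKE) = √(2 × 6.645 × 10⁻²⁷ × 1.608 × 10⁻¹⁷) = 4.623 × 10⁻²² kg·m/s.
λ = h/p = 6.626 × 10⁻³⁴ / 4.623 × 10⁻²² = 1.43 × 10⁻¹² m = 1430 fm.

λ = 1430 fm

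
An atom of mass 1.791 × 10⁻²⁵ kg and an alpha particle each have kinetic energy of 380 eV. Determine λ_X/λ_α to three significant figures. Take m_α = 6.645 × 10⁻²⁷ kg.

At fixed KE, p = √(2mKE) so λ = h/p ∝ 1/√m.
λ_X/λ_α = √(m_α/m_X) = √(6.645 × 10⁻²⁷/1.791 × 10⁻²⁵) = √(0.03710) = 0.193.

λ_X/λ_α = 0.193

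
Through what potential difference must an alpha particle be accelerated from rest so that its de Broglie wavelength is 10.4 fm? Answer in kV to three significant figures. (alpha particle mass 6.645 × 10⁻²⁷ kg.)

V = 953 kV

p = h/λ = 6.626 × 10⁻³⁴ / 1.040 × 10⁻¹⁴ = 6.371 × 10⁻²⁰ kg·m/s.
KE = p²/(2m) = 3.054 × 10⁻¹³ J.
V = KE/2e = 3.054 × 10⁻¹³ / (2 × 1.602 × 10⁻¹⁹) = 953 kV.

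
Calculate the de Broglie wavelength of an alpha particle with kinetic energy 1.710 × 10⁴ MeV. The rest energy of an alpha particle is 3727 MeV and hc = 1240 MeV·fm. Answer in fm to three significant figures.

Total energy E = KE + m₀c² = 1.710 × 10⁴ + 3727 = 20827 MeV.
(pc)² = E² − (m₀c²)² = (20827)² − (3727)² = 4.199 × 10⁸ MeV², so pc = 2.049 × 10⁴ MeV.
λ = hc/(pc) = 1240 MeV·fm / 2.049 × 10⁴ MeV = 0.0605 fm.

λ = 0.0605 fm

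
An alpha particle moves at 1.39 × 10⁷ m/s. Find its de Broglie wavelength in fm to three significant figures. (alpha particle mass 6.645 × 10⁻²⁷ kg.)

p = mv = 6.645 × 10⁻²⁷ × 1.39 × 10⁷ = 9.237 × 10⁻²⁰ kg·m/s.
λ = h/p = 6.626 × 10⁻³⁴ / 9.237 × 10⁻²⁰ = 7.17 × 10⁻¹⁵ m = 7.17 fm.

λ = 7.17 fm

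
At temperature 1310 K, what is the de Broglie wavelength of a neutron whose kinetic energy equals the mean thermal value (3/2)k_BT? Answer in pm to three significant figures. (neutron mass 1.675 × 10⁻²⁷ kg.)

KE = (3/2)k_BT = 1.5 × 1.381 × 10⁻²³ × 1310 = 2.714 × 10⁻²⁰ J.
p = √(2mKE) = √(2 × 1.675 × 10⁻²⁷ × 2.714 × 10⁻²⁰) = 9.535 × 10⁻²⁴ kg·m/s.
λ = h/p = 6.95 × 10⁻¹¹ m = 69.5 pm.

λ = 69.5 pm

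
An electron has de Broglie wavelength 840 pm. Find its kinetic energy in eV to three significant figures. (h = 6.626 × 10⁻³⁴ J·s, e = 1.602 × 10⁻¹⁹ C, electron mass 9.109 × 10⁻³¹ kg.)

KE = 2.13 eV

p = h/λ = 6.626 × 10⁻³⁴ / 8.400 × 10⁻¹⁰ = 7.888 × 10⁻²⁵ kg·m/s.
KE = p²/(2m) = (7.888 × 10⁻²⁵)² / (2 × 9.109 × 10⁻³¹) = 3.415 × 10⁻¹⁹ J = 2.13 eV.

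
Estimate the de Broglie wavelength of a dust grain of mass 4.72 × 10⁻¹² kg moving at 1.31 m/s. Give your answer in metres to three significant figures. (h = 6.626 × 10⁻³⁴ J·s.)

p = mv = 4.72 × 10⁻¹² × 1.31 = 6.183 × 10⁻¹² kg·m/s.
λ = h/p = 6.626 × 10⁻³⁴ / 6.183 × 10⁻¹² = 1.07 × 10⁻²² m.

λ = 1.07 × 10⁻²² m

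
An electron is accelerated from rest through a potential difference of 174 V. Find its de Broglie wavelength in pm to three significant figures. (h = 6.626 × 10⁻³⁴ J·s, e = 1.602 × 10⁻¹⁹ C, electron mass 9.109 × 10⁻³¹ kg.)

λ = 93.0 pm

KE = eV = 1.602 × 10⁻¹⁹ × 174.0 = 2.787 × 10⁻¹⁷ J.
p = √(2mKE) = √(2 × 9.109 × 10⁻³¹ × 2.787 × 10⁻¹⁷) = 7.126 × 10⁻²⁴ kg·m/s.
λ = h/p = 6.626 × 10⁻³⁴ / 7.126 × 10⁻²⁴ = 9.30 × 10⁻¹¹ m = 93.0 pm.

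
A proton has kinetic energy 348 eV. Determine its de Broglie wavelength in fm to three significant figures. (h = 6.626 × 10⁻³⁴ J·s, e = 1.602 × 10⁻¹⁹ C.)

λ = 1530 fm

KE = 348 eV = 5.575 × 10⁻¹⁷ J.
p = √(2mKE) = √(2 × 1.673 × 10⁻²⁷ × 5.575 × 10⁻¹⁷) = 4.319 × 10⁻²² kg·m/s.
λ = h/p = 6.626 × 10⁻³⁴ / 4.319 × 10⁻²² = 1.53 × 10⁻¹² m = 1530 fm.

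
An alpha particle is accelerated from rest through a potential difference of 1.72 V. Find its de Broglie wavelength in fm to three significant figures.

λ = 7740 fm

KE = 2eV = 2 × 1.602 × 10⁻¹⁹ × 1.720 = 5.511 × 10⁻¹⁹ J.
p = √(2mKE) = √(2 × 6.645 × 10⁻²⁷ × 5.511 × 10⁻¹⁹) = 8.558 × 10⁻²³ kg·m/s.
λ = h/p = 6.626 × 10⁻³⁴ / 8.558 × 10⁻²³ = 7.74 × 10⁻¹² m = 7740 fm.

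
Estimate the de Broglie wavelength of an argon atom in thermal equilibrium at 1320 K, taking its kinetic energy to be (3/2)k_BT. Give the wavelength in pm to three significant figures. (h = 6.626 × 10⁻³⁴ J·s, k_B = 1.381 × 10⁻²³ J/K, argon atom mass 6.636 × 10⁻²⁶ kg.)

KE = (3/2)k_BT = 1.5 × 1.381 × 10⁻²³ × 1320 = 2.734 × 10⁻²⁰ J.
p = √(2mKE) = √(2 × 6.636 × 10⁻²⁶ × 2.734 × 10⁻²⁰) = 6.024 × 10⁻²³ kg·m/s.
λ = h/p = 1.10 × 10⁻¹¹ m = 11.0 pm.

λ = 11.0 pm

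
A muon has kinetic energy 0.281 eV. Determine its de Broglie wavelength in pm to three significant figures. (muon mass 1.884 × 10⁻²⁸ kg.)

λ = 161 pm

KE = 0.281 eV = 4.502 × 10⁻²⁰ J.
p = √(2mKE) = √(2 × 1.884 × 10⁻²⁸ × 4.502 × 10⁻²⁰) = 4.119 × 10⁻²⁴ kg·m/s.
λ = h/p = 6.626 × 10⁻³⁴ / 4.119 × 10⁻²⁴ = 1.61 × 10⁻¹⁰ m = 161 pm.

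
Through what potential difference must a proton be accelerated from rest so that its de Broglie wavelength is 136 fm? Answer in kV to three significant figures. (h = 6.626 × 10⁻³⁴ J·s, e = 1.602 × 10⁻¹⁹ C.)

p = h/λ = 6.626 × 10⁻³⁴ / 1.360 × 10⁻¹³ = 4.872 × 10⁻²¹ kg·m/s.
KE = p²/(2m) = 7.094 × 10⁻¹⁵ J.
V = KE/e = 7.094 × 10⁻¹⁵ / (1.602 × 10⁻¹⁹) = 44.3 kV.

V = 44.3 kV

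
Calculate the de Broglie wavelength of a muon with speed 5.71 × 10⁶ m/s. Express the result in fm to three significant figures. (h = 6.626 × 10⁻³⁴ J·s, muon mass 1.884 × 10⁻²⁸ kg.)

λ = 616 fm

p = mv = 1.884 × 10⁻²⁸ × 5.71 × 10⁶ = 1.076 × 10⁻²¹ kg·m/s.
λ = h/p = 6.626 × 10⁻³⁴ / 1.076 × 10⁻²¹ = 6.16 × 10⁻¹³ m = 616 fm.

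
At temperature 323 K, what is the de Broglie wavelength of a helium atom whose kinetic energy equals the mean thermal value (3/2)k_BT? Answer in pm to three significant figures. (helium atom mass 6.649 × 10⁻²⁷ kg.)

λ = 70.2 pm

KE = (3/2)k_BT = 1.5 × 1.381 × 10⁻²³ × 323 = 6.691 × 10⁻²¹ J.
p = √(2mKE) = √(2 × 6.649 × 10⁻²⁷ × 6.691 × 10⁻²¹) = 9.433 × 10⁻²⁴ kg·m/s.
λ = h/p = 7.02 × 10⁻¹¹ m = 70.2 pm.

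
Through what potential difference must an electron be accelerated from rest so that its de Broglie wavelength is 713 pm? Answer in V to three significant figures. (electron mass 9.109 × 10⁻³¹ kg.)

V = 2.96 V

p = h/λ = 6.626 × 10⁻³⁴ / 7.130 × 10⁻¹⁰ = 9.293 × 10⁻²⁵ kg·m/s.
KE = p²/(2m) = 4.740 × 10⁻¹⁹ J.
V = KE/e = 4.740 × 10⁻¹⁹ / (1.602 × 10⁻¹⁹) = 2.96 V.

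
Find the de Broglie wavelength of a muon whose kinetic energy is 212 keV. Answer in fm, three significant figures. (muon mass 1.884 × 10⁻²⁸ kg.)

KE = 212 keV = 3.396 × 10⁻¹⁴ J.
p = √(2mKE) = √(2 × 1.884 × 10⁻²⁸ × 3.396 × 10⁻¹⁴) = 3.577 × 10⁻²¹ kg·m/s.
λ = h/p = 6.626 × 10⁻³⁴ / 3.577 × 10⁻²¹ = 1.85 × 10⁻¹³ m = 185 fm.

λ = 185 fm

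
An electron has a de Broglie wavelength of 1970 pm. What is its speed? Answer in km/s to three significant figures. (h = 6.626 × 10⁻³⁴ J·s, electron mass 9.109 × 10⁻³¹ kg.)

v = 369 km/s

p = h/λ = 6.626 × 10⁻³⁴ / 1.970 × 10⁻⁹ = 3.363 × 10⁻²⁵ kg·m/s.
v = p/m = 3.363 × 10⁻²⁵ / 9.109 × 10⁻³¹ = 3.69 × 10⁵ m/s = 369 km/s.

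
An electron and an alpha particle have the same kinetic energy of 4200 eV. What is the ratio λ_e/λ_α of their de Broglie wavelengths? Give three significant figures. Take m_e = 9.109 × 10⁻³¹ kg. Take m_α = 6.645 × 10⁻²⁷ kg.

λ_e/λ_α = 85.4

At fixed KE, p = √(2mKE) so λ = h/p ∝ 1/√m.
λ_e/λ_α = √(m_α/m_e) = √(6.645 × 10⁻²⁷/9.109 × 10⁻³¹) = √(7295) = 85.4.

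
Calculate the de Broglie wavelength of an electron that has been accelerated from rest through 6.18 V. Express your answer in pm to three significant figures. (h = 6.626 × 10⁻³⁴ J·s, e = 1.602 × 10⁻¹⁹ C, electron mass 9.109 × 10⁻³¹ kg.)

KE = eV = 1.602 × 10⁻¹⁹ × 6.180 = 9.900 × 10⁻¹⁹ J.
p = √(2mKE) = √(2 × 9.109 × 10⁻³¹ × 9.900 × 10⁻¹⁹) = 1.343 × 10⁻²⁴ kg·m/s.
λ = h/p = 6.626 × 10⁻³⁴ / 1.343 × 10⁻²⁴ = 4.93 × 10⁻¹⁰ m = 493 pm.

λ = 493 pm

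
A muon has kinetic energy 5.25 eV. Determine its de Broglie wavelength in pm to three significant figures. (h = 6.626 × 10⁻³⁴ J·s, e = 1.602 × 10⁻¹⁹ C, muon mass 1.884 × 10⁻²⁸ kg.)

λ = 37.2 pm

KE = 5.25 eV = 8.410 × 10⁻¹⁹ J.
p = √(2mKE) = √(2 × 1.884 × 10⁻²⁸ × 8.410 × 10⁻¹⁹) = 1.780 × 10⁻²³ kg·m/s.
λ = h/p = 6.626 × 10⁻³⁴ / 1.780 × 10⁻²³ = 3.72 × 10⁻¹¹ m = 37.2 pm.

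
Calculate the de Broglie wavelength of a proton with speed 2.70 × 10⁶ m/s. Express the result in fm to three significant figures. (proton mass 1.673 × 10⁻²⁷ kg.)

λ = 147 fm

p = mv = 1.673 × 10⁻²⁷ × 2.70 × 10⁶ = 4.517 × 10⁻²¹ kg·m/s.
λ = h/p = 6.626 × 10⁻³⁴ / 4.517 × 10⁻²¹ = 1.47 × 10⁻¹³ m = 147 fm.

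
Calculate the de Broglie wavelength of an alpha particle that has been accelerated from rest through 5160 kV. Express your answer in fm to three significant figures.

KE = 2eV = 2 × 1.602 × 10⁻¹⁹ × 5.160 × 10⁶ = 1.653 × 10⁻¹² J.
p = √(2mKE) = √(2 × 6.645 × 10⁻²⁷ × 1.653 × 10⁻¹²) = 1.482 × 10⁻¹⁹ kg·m/s.
λ = h/p = 6.626 × 10⁻³⁴ / 1.482 × 10⁻¹⁹ = 4.47 × 10⁻¹⁵ m = 4.47 fm.

λ = 4.47 fm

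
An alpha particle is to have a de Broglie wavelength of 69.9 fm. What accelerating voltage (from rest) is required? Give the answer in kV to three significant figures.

V = 21.1 kV

p = h/λ = 6.626 × 10⁻³⁴ / 6.990 × 10⁻¹⁴ = 9.479 × 10⁻²¹ kg·m/s.
KE = p²/(2m) = 6.761 × 10⁻¹⁵ J.
V = KE/2e = 6.761 × 10⁻¹⁵ / (2 × 1.602 × 10⁻¹⁹) = 21.1 kV.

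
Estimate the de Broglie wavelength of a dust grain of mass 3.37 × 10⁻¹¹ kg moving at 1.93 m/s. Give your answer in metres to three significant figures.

p = mv = 3.37 × 10⁻¹¹ × 1.93 = 6.504 × 10⁻¹¹ kg·m/s.
λ = h/p = 6.626 × 10⁻³⁴ / 6.504 × 10⁻¹¹ = 1.02 × 10⁻²³ m.

λ = 1.02 × 10⁻²³ m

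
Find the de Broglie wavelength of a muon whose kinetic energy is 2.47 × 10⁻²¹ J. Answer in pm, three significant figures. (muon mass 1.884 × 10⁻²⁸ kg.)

λ = 687 pm

p = √(2mKE) = √(2 × 1.884 × 10⁻²⁸ × 2.470 × 10⁻²¹) = 9.647 × 10⁻²⁵ kg·m/s.
λ = h/p = 6.626 × 10⁻³⁴ / 9.647 × 10⁻²⁵ = 6.87 × 10⁻¹⁰ m = 687 pm.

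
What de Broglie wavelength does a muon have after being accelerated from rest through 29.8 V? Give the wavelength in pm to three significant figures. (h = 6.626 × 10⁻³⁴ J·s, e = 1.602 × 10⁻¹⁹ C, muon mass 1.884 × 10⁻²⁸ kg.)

KE = eV = 1.602 × 10⁻¹⁹ × 29.80 = 4.774 × 10⁻¹⁸ J.
p = √(2mKE) = √(2 × 1.884 × 10⁻²⁸ × 4.774 × 10⁻¹⁸) = 4.241 × 10⁻²³ kg·m/s.
λ = h/p = 6.626 × 10⁻³⁴ / 4.241 × 10⁻²³ = 1.56 × 10⁻¹¹ m = 15.6 pm.

λ = 15.6 pm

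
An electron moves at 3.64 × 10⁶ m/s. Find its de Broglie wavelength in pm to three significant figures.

p = mv = 9.109 × 10⁻³¹ × 3.64 × 10⁶ = 3.316 × 10⁻²⁴ kg·m/s.
λ = h/p = 6.626 × 10⁻³⁴ / 3.316 × 10⁻²⁴ = 2.00 × 10⁻¹⁰ m = 200 pm.

λ = 200 pm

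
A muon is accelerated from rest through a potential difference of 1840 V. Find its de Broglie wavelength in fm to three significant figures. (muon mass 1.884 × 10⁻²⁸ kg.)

KE = eV = 1.602 × 10⁻¹⁹ × 1840 = 2.948 × 10⁻¹⁶ J.
p = √(2mKE) = √(2 × 1.884 × 10⁻²⁸ × 2.948 × 10⁻¹⁶) = 3.333 × 10⁻²² kg·m/s.
λ = h/p = 6.626 × 10⁻³⁴ / 3.333 × 10⁻²² = 1.99 × 10⁻¹² m = 1990 fm.

λ = 1990 fm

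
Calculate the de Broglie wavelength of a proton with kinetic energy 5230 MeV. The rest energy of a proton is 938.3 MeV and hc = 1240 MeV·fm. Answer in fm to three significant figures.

Total energy E = KE + m₀c² = 5230 + 938.3 = 6168.3 MeV.
(pc)² = E² − (m₀c²)² = (6168.3)² − (938.3)² = 3.717 × 10⁷ MeV², so pc = 6097 MeV.
λ = hc/(pc) = 1240 MeV·fm / 6097 MeV = 0.203 fm.

λ = 0.203 fm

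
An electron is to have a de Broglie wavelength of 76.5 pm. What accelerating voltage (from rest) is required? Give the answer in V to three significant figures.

V = 257 V

p = h/λ = 6.626 × 10⁻³⁴ / 7.650 × 10⁻¹¹ = 8.661 × 10⁻²⁴ kg·m/s.
KE = p²/(2m) = 4.118 × 10⁻¹⁷ J.
V = KE/e = 4.118 × 10⁻¹⁷ / (1.602 × 10⁻¹⁹) = 257 V.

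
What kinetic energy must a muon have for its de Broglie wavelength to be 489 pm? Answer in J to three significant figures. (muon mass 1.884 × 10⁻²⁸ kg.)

p = h/λ = 6.626 × 10⁻³⁴ / 4.890 × 10⁻¹⁰ = 1.355 × 10⁻²⁴ kg·m/s.
KE = p²/(2m) = (1.355 × 10⁻²⁴)² / (2 × 1.884 × 10⁻²⁸) = 4.873 × 10⁻²¹ J = 4.87 × 10⁻²¹ J.

KE = 4.87 × 10⁻²¹ J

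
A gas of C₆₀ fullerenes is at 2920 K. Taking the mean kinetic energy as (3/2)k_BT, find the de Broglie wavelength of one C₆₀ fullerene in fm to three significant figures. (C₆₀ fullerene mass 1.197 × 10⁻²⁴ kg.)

λ = 1740 fm

KE = (3/2)k_BT = 1.5 × 1.381 × 10⁻²³ × 2920 = 6.049 × 10⁻²⁰ J.
p = √(2mKE) = √(2 × 1.197 × 10⁻²⁴ × 6.049 × 10⁻²⁰) = 3.805 × 10⁻²² kg·m/s.
λ = h/p = 1.74 × 10⁻¹² m = 1740 fm.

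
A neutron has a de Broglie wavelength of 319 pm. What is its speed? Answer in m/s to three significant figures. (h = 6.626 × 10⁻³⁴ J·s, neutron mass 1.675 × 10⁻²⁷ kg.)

p = h/λ = 6.626 × 10⁻³⁴ / 3.190 × 10⁻¹⁰ = 2.077 × 10⁻²⁴ kg·m/s.
v = p/m = 2.077 × 10⁻²⁴ / 1.675 × 10⁻²⁷ = 1.24 × 10³ m/s = 1240 m/s.

v = 1240 m/s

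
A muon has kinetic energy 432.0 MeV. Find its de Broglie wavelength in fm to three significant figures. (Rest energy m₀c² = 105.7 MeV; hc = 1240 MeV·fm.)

λ = 2.35 fm

Total energy E = KE + m₀c² = 432.0 + 105.7 = 537.7 MeV.
(pc)² = E² − (m₀c²)² = (537.7)² − (105.7)² = 2.779 × 10⁵ MeV², so pc = 527.2 MeV.
λ = hc/(pc) = 1240 MeV·fm / 527.2 MeV = 2.35 fm.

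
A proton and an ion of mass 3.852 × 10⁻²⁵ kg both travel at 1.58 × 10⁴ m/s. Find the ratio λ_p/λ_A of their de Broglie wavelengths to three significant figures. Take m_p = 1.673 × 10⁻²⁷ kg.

At fixed v, p = mv so λ = h/(mv) ∝ 1/m.
λ_p/λ_A = m_A/m_p = 3.852 × 10⁻²⁵/1.673 × 10⁻²⁷ = 230.

λ_p/λ_A = 230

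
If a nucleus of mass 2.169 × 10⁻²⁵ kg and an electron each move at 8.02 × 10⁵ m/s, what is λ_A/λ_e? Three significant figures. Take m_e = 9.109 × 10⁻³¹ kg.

λ_A/λ_e = 4.20 × 10⁻⁶

At fixed v, p = mv so λ = h/(mv) ∝ 1/m.
λ_A/λ_e = m_e/m_A = 9.109 × 10⁻³¹/2.169 × 10⁻²⁵ = 4.20 × 10⁻⁶.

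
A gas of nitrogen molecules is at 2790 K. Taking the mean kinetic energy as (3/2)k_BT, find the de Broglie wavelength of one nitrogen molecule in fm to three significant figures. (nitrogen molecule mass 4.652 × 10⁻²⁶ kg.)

λ = 9040 fm

KE = (3/2)k_BT = 1.5 × 1.381 × 10⁻²³ × 2790 = 5.779 × 10⁻²⁰ J.
p = √(2mKE) = √(2 × 4.652 × 10⁻²⁶ × 5.779 × 10⁻²⁰) = 7.333 × 10⁻²³ kg·m/s.
λ = h/p = 9.04 × 10⁻¹² m = 9040 fm.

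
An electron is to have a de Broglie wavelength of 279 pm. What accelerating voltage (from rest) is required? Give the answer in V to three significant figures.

p = h/λ = 6.626 × 10⁻³⁴ / 2.790 × 10⁻¹⁰ = 2.375 × 10⁻²⁴ kg·m/s.
KE = p²/(2m) = 3.096 × 10⁻¹⁸ J.
V = KE/e = 3.096 × 10⁻¹⁸ / (1.602 × 10⁻¹⁹) = 19.3 V.

V = 19.3 V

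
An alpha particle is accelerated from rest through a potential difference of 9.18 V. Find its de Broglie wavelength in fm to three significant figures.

KE = 2eV = 2 × 1.602 × 10⁻¹⁹ × 9.180 = 2.941 × 10⁻¹⁸ J.
p = √(2mKE) = √(2 × 6.645 × 10⁻²⁷ × 2.941 × 10⁻¹⁸) = 1.977 × 10⁻²² kg·m/s.
λ = h/p = 6.626 × 10⁻³⁴ / 1.977 × 10⁻²² = 3.35 × 10⁻¹² m = 3350 fm.

λ = 3350 fm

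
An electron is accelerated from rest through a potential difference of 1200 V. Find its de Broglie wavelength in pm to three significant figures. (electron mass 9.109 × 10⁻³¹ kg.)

KE = eV = 1.602 × 10⁻¹⁹ × 1200 = 1.922 × 10⁻¹⁶ J.
p = √(2mKE) = √(2 × 9.109 × 10⁻³¹ × 1.922 × 10⁻¹⁶) = 1.871 × 10⁻²³ kg·m/s.
λ = h/p = 6.626 × 10⁻³⁴ / 1.871 × 10⁻²³ = 3.54 × 10⁻¹¹ m = 35.4 pm.

λ = 35.4 pm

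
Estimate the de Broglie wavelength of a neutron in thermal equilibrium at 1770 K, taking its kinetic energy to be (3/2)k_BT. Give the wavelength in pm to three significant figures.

λ = 59.8 pm

KE = (3/2)k_BT = 1.5 × 1.381 × 10⁻²³ × 1770 = 3.667 × 10⁻²⁰ J.
p = √(2mKE) = √(2 × 1.675 × 10⁻²⁷ × 3.667 × 10⁻²⁰) = 1.108 × 10⁻²³ kg·m/s.
λ = h/p = 5.98 × 10⁻¹¹ m = 59.8 pm.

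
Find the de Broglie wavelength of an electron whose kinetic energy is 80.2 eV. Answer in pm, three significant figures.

λ = 137 pm

KE = 80.2 eV = 1.285 × 10⁻¹⁷ J.
p = √(2mKE) = √(2 × 9.109 × 10⁻³¹ × 1.285 × 10⁻¹⁷) = 4.838 × 10⁻²⁴ kg·m/s.
λ = h/p = 6.626 × 10⁻³⁴ / 4.838 × 10⁻²⁴ = 1.37 × 10⁻¹⁰ m = 137 pm.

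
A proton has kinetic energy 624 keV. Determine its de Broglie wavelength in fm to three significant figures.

KE = 624 keV = 9.996 × 10⁻¹⁴ J.
p = √(2mKE) = √(2 × 1.673 × 10⁻²⁷ × 9.996 × 10⁻¹⁴) = 1.829 × 10⁻²⁰ kg·m/s.
λ = h/p = 6.626 × 10⁻³⁴ / 1.829 × 10⁻²⁰ = 3.62 × 10⁻¹⁴ m = 36.2 fm.

λ = 36.2 fm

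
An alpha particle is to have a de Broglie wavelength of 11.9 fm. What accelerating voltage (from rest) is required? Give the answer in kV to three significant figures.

V = 728 kV

p = h/λ = 6.626 × 10⁻³⁴ / 1.190 × 10⁻¹⁴ = 5.568 × 10⁻²⁰ kg·m/s.
KE = p²/(2m) = 2.333 × 10⁻¹³ J.
V = KE/2e = 2.333 × 10⁻¹³ / (2 × 1.602 × 10⁻¹⁹) = 728 kV.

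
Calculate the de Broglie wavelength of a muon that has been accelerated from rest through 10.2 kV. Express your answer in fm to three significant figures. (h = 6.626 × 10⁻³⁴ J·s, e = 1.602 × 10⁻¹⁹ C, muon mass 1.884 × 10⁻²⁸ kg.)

λ = 844 fm

KE = eV = 1.602 × 10⁻¹⁹ × 1.020 × 10⁴ = 1.634 × 10⁻¹⁵ J.
p = √(2mKE) = √(2 × 1.884 × 10⁻²⁸ × 1.634 × 10⁻¹⁵) = 7.847 × 10⁻²² kg·m/s.
λ = h/p = 6.626 × 10⁻³⁴ / 7.847 × 10⁻²² = 8.44 × 10⁻¹³ m = 844 fm.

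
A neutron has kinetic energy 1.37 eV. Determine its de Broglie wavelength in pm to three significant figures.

KE = 1.37 eV = 2.195 × 10⁻¹⁹ J.
p = √(2mKE) = √(2 × 1.675 × 10⁻²⁷ × 2.195 × 10⁻¹⁹) = 2.712 × 10⁻²³ kg·m/s.
λ = h/p = 6.626 × 10⁻³⁴ / 2.712 × 10⁻²³ = 2.44 × 10⁻¹¹ m = 24.4 pm.

λ = 24.4 pm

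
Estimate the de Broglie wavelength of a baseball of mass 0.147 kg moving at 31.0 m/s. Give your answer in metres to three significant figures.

λ = 1.45 × 10⁻³⁴ m

p = mv = 0.147 × 31.0 = 4.557 kg·m/s.
λ = h/p = 6.626 × 10⁻³⁴ / 4.557 = 1.45 × 10⁻³⁴ m.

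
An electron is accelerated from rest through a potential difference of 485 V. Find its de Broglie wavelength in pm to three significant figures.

KE = eV = 1.602 × 10⁻¹⁹ × 485.0 = 7.770 × 10⁻¹⁷ J.
p = √(2mKE) = √(2 × 9.109 × 10⁻³¹ × 7.770 × 10⁻¹⁷) = 1.190 × 10⁻²³ kg·m/s.
λ = h/p = 6.626 × 10⁻³⁴ / 1.190 × 10⁻²³ = 5.57 × 10⁻¹¹ m = 55.7 pm.

λ = 55.7 pm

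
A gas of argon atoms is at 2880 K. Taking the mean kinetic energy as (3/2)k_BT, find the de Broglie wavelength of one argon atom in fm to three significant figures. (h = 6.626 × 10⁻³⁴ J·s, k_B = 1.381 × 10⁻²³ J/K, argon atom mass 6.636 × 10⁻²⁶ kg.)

λ = 7450 fm

KE = (3/2)k_BT = 1.5 × 1.381 × 10⁻²³ × 2880 = 5.966 × 10⁻²⁰ J.
p = √(2mKE) = √(2 × 6.636 × 10⁻²⁶ × 5.966 × 10⁻²⁰) = 8.898 × 10⁻²³ kg·m/s.
λ = h/p = 7.45 × 10⁻¹² m = 7450 fm.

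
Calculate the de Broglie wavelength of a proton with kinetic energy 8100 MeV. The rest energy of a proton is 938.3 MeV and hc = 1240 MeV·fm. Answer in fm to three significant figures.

λ = 0.138 fm

Total energy E = KE + m₀c² = 8100 + 938.3 = 9038.3 MeV.
(pc)² = E² − (m₀c²)² = (9038.3)² − (938.3)² = 8.081 × 10⁷ MeV², so pc = 8989 MeV.
λ = hc/(pc) = 1240 MeV·fm / 8989 MeV = 0.138 fm.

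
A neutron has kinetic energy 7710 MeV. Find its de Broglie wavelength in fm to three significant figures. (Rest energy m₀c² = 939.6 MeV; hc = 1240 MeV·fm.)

Total energy E = KE + m₀c² = 7710 + 939.6 = 8649.6 MeV.
(pc)² = E² − (m₀c²)² = (8649.6)² − (939.6)² = 7.393 × 10⁷ MeV², so pc = 8598 MeV.
λ = hc/(pc) = 1240 MeV·fm / 8598 MeV = 0.144 fm.

λ = 0.144 fm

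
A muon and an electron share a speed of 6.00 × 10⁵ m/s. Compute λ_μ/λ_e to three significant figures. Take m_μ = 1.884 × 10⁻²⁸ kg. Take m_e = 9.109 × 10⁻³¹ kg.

λ_μ/λ_e = 4.83 × 10⁻³

At fixed v, p = mv so λ = h/(mv) ∝ 1/m.
λ_μ/λ_e = m_e/m_μ = 9.109 × 10⁻³¹/1.884 × 10⁻²⁸ = 4.83 × 10⁻³.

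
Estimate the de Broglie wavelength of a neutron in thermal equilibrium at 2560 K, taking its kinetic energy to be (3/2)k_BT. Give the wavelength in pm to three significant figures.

λ = 49.7 pm

KE = (3/2)k_BT = 1.5 × 1.381 × 10⁻²³ × 2560 = 5.303 × 10⁻²⁰ J.
p = √(2mKE) = √(2 × 1.675 × 10⁻²⁷ × 5.303 × 10⁻²⁰) = 1.333 × 10⁻²³ kg·m/s.
λ = h/p = 4.97 × 10⁻¹¹ m = 49.7 pm.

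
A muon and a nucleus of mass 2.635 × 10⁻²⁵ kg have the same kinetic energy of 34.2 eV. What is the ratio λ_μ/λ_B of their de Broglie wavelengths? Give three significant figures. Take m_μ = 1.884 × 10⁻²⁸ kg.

At fixed KE, p = √(2mKE) so λ = h/p ∝ 1/√m.
λ_μ/λ_B = √(m_B/m_μ) = √(2.635 × 10⁻²⁵/1.884 × 10⁻²⁸) = √(1399) = 37.4.

λ_μ/λ_B = 37.4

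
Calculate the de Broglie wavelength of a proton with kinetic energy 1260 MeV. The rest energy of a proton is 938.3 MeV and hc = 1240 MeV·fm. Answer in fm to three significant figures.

λ = 0.624 fm

Total energy E = KE + m₀c² = 1260 + 938.3 = 2198.3 MeV.
(pc)² = E² − (m₀c²)² = (2198.3)² − (938.3)² = 3.952 × 10⁶ MeV², so pc = 1988 MeV.
λ = hc/(pc) = 1240 MeV·fm / 1988 MeV = 0.624 fm.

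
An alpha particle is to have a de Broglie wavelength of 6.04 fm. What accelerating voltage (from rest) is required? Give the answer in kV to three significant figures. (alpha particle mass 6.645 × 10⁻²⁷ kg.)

V = 2830 kV

p = h/λ = 6.626 × 10⁻³⁴ / 6.040 × 10⁻¹⁵ = 1.097 × 10⁻¹⁹ kg·m/s.
KE = p²/(2m) = 9.055 × 10⁻¹³ J.
V = KE/2e = 9.055 × 10⁻¹³ / (2 × 1.602 × 10⁻¹⁹) = 2830 kV.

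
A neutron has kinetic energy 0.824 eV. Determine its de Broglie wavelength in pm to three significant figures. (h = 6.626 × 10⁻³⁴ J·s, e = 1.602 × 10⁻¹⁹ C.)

λ = 31.5 pm

KE = 0.824 eV = 1.320 × 10⁻¹⁹ J.
p = √(2mKE) = √(2 × 1.675 × 10⁻²⁷ × 1.320 × 10⁻¹⁹) = 2.103 × 10⁻²³ kg·m/s.
λ = h/p = 6.626 × 10⁻³⁴ / 2.103 × 10⁻²³ = 3.15 × 10⁻¹¹ m = 31.5 pm.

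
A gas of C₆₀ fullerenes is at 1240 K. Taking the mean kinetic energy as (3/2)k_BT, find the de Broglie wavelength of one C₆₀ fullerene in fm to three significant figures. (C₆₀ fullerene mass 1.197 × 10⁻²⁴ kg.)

KE = (3/2)k_BT = 1.5 × 1.381 × 10⁻²³ × 1240 = 2.569 × 10⁻²⁰ J.
p = √(2mKE) = √(2 × 1.197 × 10⁻²⁴ × 2.569 × 10⁻²⁰) = 2.480 × 10⁻²² kg·m/s.
λ = h/p = 2.67 × 10⁻¹² m = 2670 fm.

λ = 2670 fm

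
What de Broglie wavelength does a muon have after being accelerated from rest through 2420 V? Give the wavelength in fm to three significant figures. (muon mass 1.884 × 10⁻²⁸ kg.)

KE = eV = 1.602 × 10⁻¹⁹ × 2420 = 3.877 × 10⁻¹⁶ J.
p = √(2mKE) = √(2 × 1.884 × 10⁻²⁸ × 3.877 × 10⁻¹⁶) = 3.822 × 10⁻²² kg·m/s.
λ = h/p = 6.626 × 10⁻³⁴ / 3.822 × 10⁻²² = 1.73 × 10⁻¹² m = 1730 fm.

λ = 1730 fm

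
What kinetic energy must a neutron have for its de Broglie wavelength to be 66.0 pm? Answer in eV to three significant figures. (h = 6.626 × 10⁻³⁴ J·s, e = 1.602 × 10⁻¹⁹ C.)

p = h/λ = 6.626 × 10⁻³⁴ / 6.600 × 10⁻¹¹ = 1.004 × 10⁻²³ kg·m/s.
KE = p²/(2m) = (1.004 × 10⁻²³)² / (2 × 1.675 × 10⁻²⁷) = 3.009 × 10⁻²⁰ J = 0.188 eV.

KE = 0.188 eV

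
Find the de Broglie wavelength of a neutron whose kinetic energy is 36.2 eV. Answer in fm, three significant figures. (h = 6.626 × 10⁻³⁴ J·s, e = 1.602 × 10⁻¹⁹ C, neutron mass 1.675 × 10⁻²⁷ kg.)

λ = 4750 fm

KE = 36.2 eV = 5.799 × 10⁻¹⁸ J.
p = √(2mKE) = √(2 × 1.675 × 10⁻²⁷ × 5.799 × 10⁻¹⁸) = 1.394 × 10⁻²² kg·m/s.
λ = h/p = 6.626 × 10⁻³⁴ / 1.394 × 10⁻²² = 4.75 × 10⁻¹² m = 4750 fm.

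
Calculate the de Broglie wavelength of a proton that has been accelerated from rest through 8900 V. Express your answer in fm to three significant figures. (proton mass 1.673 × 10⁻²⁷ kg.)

λ = 303 fm

KE = eV = 1.602 × 10⁻¹⁹ × 8900 = 1.426 × 10⁻¹⁵ J.
p = √(2mKE) = √(2 × 1.673 × 10⁻²⁷ × 1.426 × 10⁻¹⁵) = 2.184 × 10⁻²¹ kg·m/s.
λ = h/p = 6.626 × 10⁻³⁴ / 2.184 × 10⁻²¹ = 3.03 × 10⁻¹³ m = 303 fm.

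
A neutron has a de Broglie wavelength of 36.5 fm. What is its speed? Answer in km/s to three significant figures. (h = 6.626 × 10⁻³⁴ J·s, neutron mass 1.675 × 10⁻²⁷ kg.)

v = 1.08 × 10⁴ km/s

p = h/λ = 6.626 × 10⁻³⁴ / 3.650 × 10⁻¹⁴ = 1.815 × 10⁻²⁰ kg·m/s.
v = p/m = 1.815 × 10⁻²⁰ / 1.675 × 10⁻²⁷ = 1.08 × 10⁷ m/s = 1.08 × 10⁴ km/s.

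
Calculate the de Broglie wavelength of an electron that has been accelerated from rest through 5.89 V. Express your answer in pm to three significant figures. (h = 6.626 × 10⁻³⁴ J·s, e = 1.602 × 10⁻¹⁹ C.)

KE = eV = 1.602 × 10⁻¹⁹ × 5.890 = 9.436 × 10⁻¹⁹ J.
p = √(2mKE) = √(2 × 9.109 × 10⁻³¹ × 9.436 × 10⁻¹⁹) = 1.311 × 10⁻²⁴ kg·m/s.
λ = h/p = 6.626 × 10⁻³⁴ / 1.311 × 10⁻²⁴ = 5.05 × 10⁻¹⁰ m = 505 pm.

λ = 505 pm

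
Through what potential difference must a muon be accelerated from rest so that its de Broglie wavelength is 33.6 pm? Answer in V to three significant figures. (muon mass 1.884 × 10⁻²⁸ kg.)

V = 6.44 V

p = h/λ = 6.626 × 10⁻³⁴ / 3.360 × 10⁻¹¹ = 1.972 × 10⁻²³ kg·m/s.
KE = p²/(2m) = 1.032 × 10⁻¹⁸ J.
V = KE/e = 1.032 × 10⁻¹⁸ / (1.602 × 10⁻¹⁹) = 6.44 V.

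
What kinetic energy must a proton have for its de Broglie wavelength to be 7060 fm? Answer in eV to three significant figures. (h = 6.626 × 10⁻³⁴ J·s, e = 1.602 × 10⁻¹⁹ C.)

p = h/λ = 6.626 × 10⁻³⁴ / 7.060 × 10⁻¹² = 9.385 × 10⁻²³ kg·m/s.
KE = p²/(2m) = (9.385 × 10⁻²³)² / (2 × 1.673 × 10⁻²⁷) = 2.632 × 10⁻¹⁸ J = 16.4 eV.

KE = 16.4 eV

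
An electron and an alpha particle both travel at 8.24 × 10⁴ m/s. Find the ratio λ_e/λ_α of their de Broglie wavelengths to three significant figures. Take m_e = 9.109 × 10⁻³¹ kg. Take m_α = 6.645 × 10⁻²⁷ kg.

At fixed v, p = mv so λ = h/(mv) ∝ 1/m.
λ_e/λ_α = m_α/m_e = 6.645 × 10⁻²⁷/9.109 × 10⁻³¹ = 7290.

λ_e/λ_α = 7290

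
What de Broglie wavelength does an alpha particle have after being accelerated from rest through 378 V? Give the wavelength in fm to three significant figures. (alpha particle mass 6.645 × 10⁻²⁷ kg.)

KE = 2eV = 2 × 1.602 × 10⁻¹⁹ × 378.0 = 1.211 × 10⁻¹⁶ J.
p = √(2mKE) = √(2 × 6.645 × 10⁻²⁷ × 1.211 × 10⁻¹⁶) = 1.269 × 10⁻²¹ kg·m/s.
λ = h/p = 6.626 × 10⁻³⁴ / 1.269 × 10⁻²¹ = 5.22 × 10⁻¹³ m = 522 fm.

λ = 522 fm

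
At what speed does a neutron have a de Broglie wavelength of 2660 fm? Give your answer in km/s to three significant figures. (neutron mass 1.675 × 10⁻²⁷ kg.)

p = h/λ = 6.626 × 10⁻³⁴ / 2.660 × 10⁻¹² = 2.491 × 10⁻²² kg·m/s.
v = p/m = 2.491 × 10⁻²² / 1.675 × 10⁻²⁷ = 1.49 × 10⁵ m/s = 149 km/s.

v = 149 km/s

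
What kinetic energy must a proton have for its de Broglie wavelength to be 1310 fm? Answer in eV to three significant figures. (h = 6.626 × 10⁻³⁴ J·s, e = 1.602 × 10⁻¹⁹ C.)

KE = 477 eV

p = h/λ = 6.626 × 10⁻³⁴ / 1.310 × 10⁻¹² = 5.058 × 10⁻²² kg·m/s.
KE = p²/(2m) = (5.058 × 10⁻²²)² / (2 × 1.673 × 10⁻²⁷) = 7.646 × 10⁻¹⁷ J = 477 eV.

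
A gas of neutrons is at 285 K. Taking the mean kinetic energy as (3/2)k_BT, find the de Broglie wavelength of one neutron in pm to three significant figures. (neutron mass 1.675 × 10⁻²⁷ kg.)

KE = (3/2)k_BT = 1.5 × 1.381 × 10⁻²³ × 285 = 5.904 × 10⁻²¹ J.
p = √(2mKE) = √(2 × 1.675 × 10⁻²⁷ × 5.904 × 10⁻²¹) = 4.447 × 10⁻²⁴ kg·m/s.
λ = h/p = 1.49 × 10⁻¹⁰ m = 149 pm.

λ = 149 pm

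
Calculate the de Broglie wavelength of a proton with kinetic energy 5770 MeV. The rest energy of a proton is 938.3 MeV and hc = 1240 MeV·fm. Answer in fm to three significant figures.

λ = 0.187 fm

Total energy E = KE + m₀c² = 5770 + 938.3 = 6708.3 MeV.
(pc)² = E² − (m₀c²)² = (6708.3)² − (938.3)² = 4.412 × 10⁷ MeV², so pc = 6642 MeV.
λ = hc/(pc) = 1240 MeV·fm / 6642 MeV = 0.187 fm.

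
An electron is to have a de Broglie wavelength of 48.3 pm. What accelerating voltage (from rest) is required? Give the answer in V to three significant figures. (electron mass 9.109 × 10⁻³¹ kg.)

p = h/λ = 6.626 × 10⁻³⁴ / 4.830 × 10⁻¹¹ = 1.372 × 10⁻²³ kg·m/s.
KE = p²/(2m) = 1.033 × 10⁻¹⁶ J.
V = KE/e = 1.033 × 10⁻¹⁶ / (1.602 × 10⁻¹⁹) = 645 V.

V = 645 V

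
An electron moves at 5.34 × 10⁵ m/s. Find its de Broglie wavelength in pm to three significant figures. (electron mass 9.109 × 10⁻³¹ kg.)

λ = 1360 pm

p = mv = 9.109 × 10⁻³¹ × 5.34 × 10⁵ = 4.864 × 10⁻²⁵ kg·m/s.
λ = h/p = 6.626 × 10⁻³⁴ / 4.864 × 10⁻²⁵ = 1.36 × 10⁻⁹ m = 1360 pm.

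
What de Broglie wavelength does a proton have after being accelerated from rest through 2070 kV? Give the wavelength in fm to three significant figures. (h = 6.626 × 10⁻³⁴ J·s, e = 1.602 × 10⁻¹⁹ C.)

λ = 19.9 fm

KE = eV = 1.602 × 10⁻¹⁹ × 2.070 × 10⁶ = 3.316 × 10⁻¹³ J.
p = √(2mKE) = √(2 × 1.673 × 10⁻²⁷ × 3.316 × 10⁻¹³) = 3.331 × 10⁻²⁰ kg·m/s.
λ = h/p = 6.626 × 10⁻³⁴ / 3.331 × 10⁻²⁰ = 1.99 × 10⁻¹⁴ m = 19.9 fm.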